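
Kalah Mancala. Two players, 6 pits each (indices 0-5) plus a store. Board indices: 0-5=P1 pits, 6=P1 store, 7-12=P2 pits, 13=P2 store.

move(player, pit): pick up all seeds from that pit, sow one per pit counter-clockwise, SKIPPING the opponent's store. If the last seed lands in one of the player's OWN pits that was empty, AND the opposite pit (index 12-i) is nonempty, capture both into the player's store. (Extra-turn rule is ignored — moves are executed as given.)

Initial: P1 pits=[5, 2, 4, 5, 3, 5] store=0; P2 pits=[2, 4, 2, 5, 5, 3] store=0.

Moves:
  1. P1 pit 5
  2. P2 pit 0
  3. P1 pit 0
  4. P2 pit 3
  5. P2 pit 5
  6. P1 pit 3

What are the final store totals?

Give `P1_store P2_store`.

Move 1: P1 pit5 -> P1=[5,2,4,5,3,0](1) P2=[3,5,3,6,5,3](0)
Move 2: P2 pit0 -> P1=[5,2,4,5,3,0](1) P2=[0,6,4,7,5,3](0)
Move 3: P1 pit0 -> P1=[0,3,5,6,4,1](1) P2=[0,6,4,7,5,3](0)
Move 4: P2 pit3 -> P1=[1,4,6,7,4,1](1) P2=[0,6,4,0,6,4](1)
Move 5: P2 pit5 -> P1=[2,5,7,7,4,1](1) P2=[0,6,4,0,6,0](2)
Move 6: P1 pit3 -> P1=[2,5,7,0,5,2](2) P2=[1,7,5,1,6,0](2)

Answer: 2 2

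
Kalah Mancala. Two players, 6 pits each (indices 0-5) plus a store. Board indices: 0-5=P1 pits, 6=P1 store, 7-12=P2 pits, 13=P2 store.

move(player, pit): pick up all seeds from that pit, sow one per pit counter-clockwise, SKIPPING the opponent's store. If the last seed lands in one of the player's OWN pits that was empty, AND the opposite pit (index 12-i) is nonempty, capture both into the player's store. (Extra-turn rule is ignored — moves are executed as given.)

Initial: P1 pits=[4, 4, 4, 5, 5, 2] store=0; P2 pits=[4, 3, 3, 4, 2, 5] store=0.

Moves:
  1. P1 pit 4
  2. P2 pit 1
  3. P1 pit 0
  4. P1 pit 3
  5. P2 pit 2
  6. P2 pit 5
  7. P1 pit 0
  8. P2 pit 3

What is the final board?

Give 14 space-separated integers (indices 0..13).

Move 1: P1 pit4 -> P1=[4,4,4,5,0,3](1) P2=[5,4,4,4,2,5](0)
Move 2: P2 pit1 -> P1=[4,4,4,5,0,3](1) P2=[5,0,5,5,3,6](0)
Move 3: P1 pit0 -> P1=[0,5,5,6,1,3](1) P2=[5,0,5,5,3,6](0)
Move 4: P1 pit3 -> P1=[0,5,5,0,2,4](2) P2=[6,1,6,5,3,6](0)
Move 5: P2 pit2 -> P1=[1,6,5,0,2,4](2) P2=[6,1,0,6,4,7](1)
Move 6: P2 pit5 -> P1=[2,7,6,1,3,5](2) P2=[6,1,0,6,4,0](2)
Move 7: P1 pit0 -> P1=[0,8,7,1,3,5](2) P2=[6,1,0,6,4,0](2)
Move 8: P2 pit3 -> P1=[1,9,8,1,3,5](2) P2=[6,1,0,0,5,1](3)

Answer: 1 9 8 1 3 5 2 6 1 0 0 5 1 3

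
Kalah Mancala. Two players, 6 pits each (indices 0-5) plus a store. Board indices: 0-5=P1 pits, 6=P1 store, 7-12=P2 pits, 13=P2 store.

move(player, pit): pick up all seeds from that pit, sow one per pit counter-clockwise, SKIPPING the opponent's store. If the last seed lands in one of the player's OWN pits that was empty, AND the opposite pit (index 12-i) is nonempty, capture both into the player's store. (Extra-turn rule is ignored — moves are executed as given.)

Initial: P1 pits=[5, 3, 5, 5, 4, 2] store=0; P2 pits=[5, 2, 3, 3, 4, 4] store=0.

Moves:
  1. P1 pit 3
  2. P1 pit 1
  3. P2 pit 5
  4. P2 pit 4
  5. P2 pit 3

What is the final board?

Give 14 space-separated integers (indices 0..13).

Move 1: P1 pit3 -> P1=[5,3,5,0,5,3](1) P2=[6,3,3,3,4,4](0)
Move 2: P1 pit1 -> P1=[5,0,6,1,6,3](1) P2=[6,3,3,3,4,4](0)
Move 3: P2 pit5 -> P1=[6,1,7,1,6,3](1) P2=[6,3,3,3,4,0](1)
Move 4: P2 pit4 -> P1=[7,2,7,1,6,3](1) P2=[6,3,3,3,0,1](2)
Move 5: P2 pit3 -> P1=[7,2,7,1,6,3](1) P2=[6,3,3,0,1,2](3)

Answer: 7 2 7 1 6 3 1 6 3 3 0 1 2 3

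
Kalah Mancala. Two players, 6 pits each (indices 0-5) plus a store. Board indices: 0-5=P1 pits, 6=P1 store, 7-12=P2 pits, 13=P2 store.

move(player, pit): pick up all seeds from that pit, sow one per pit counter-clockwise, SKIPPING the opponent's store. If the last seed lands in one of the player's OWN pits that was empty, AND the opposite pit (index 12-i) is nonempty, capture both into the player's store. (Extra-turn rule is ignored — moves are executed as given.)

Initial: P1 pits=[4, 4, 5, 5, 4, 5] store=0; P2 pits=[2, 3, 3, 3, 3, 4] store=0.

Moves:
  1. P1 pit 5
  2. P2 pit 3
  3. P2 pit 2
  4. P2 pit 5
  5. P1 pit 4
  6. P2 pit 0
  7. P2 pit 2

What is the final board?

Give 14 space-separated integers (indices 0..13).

Move 1: P1 pit5 -> P1=[4,4,5,5,4,0](1) P2=[3,4,4,4,3,4](0)
Move 2: P2 pit3 -> P1=[5,4,5,5,4,0](1) P2=[3,4,4,0,4,5](1)
Move 3: P2 pit2 -> P1=[5,4,5,5,4,0](1) P2=[3,4,0,1,5,6](2)
Move 4: P2 pit5 -> P1=[6,5,6,6,5,0](1) P2=[3,4,0,1,5,0](3)
Move 5: P1 pit4 -> P1=[6,5,6,6,0,1](2) P2=[4,5,1,1,5,0](3)
Move 6: P2 pit0 -> P1=[6,5,6,6,0,1](2) P2=[0,6,2,2,6,0](3)
Move 7: P2 pit2 -> P1=[6,5,6,6,0,1](2) P2=[0,6,0,3,7,0](3)

Answer: 6 5 6 6 0 1 2 0 6 0 3 7 0 3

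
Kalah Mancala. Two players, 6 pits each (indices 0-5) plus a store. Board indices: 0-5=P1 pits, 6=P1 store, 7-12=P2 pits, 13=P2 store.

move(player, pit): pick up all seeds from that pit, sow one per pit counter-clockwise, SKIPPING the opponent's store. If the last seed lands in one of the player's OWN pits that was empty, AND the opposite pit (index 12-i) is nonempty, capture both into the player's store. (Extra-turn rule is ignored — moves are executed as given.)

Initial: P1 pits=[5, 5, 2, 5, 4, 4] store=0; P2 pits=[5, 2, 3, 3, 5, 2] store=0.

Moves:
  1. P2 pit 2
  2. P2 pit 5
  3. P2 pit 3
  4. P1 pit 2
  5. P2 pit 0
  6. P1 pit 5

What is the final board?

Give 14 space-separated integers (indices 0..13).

Move 1: P2 pit2 -> P1=[5,5,2,5,4,4](0) P2=[5,2,0,4,6,3](0)
Move 2: P2 pit5 -> P1=[6,6,2,5,4,4](0) P2=[5,2,0,4,6,0](1)
Move 3: P2 pit3 -> P1=[7,6,2,5,4,4](0) P2=[5,2,0,0,7,1](2)
Move 4: P1 pit2 -> P1=[7,6,0,6,5,4](0) P2=[5,2,0,0,7,1](2)
Move 5: P2 pit0 -> P1=[7,6,0,6,5,4](0) P2=[0,3,1,1,8,2](2)
Move 6: P1 pit5 -> P1=[7,6,0,6,5,0](1) P2=[1,4,2,1,8,2](2)

Answer: 7 6 0 6 5 0 1 1 4 2 1 8 2 2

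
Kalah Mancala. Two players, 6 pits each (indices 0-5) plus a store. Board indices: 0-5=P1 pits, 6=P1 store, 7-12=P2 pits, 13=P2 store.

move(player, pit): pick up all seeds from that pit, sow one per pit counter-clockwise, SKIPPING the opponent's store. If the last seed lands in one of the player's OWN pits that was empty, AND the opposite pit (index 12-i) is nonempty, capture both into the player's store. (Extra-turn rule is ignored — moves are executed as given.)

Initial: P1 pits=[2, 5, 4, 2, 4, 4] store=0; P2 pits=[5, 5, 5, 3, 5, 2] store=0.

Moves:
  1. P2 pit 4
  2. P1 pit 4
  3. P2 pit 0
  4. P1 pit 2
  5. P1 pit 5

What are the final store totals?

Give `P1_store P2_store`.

Move 1: P2 pit4 -> P1=[3,6,5,2,4,4](0) P2=[5,5,5,3,0,3](1)
Move 2: P1 pit4 -> P1=[3,6,5,2,0,5](1) P2=[6,6,5,3,0,3](1)
Move 3: P2 pit0 -> P1=[3,6,5,2,0,5](1) P2=[0,7,6,4,1,4](2)
Move 4: P1 pit2 -> P1=[3,6,0,3,1,6](2) P2=[1,7,6,4,1,4](2)
Move 5: P1 pit5 -> P1=[3,6,0,3,1,0](3) P2=[2,8,7,5,2,4](2)

Answer: 3 2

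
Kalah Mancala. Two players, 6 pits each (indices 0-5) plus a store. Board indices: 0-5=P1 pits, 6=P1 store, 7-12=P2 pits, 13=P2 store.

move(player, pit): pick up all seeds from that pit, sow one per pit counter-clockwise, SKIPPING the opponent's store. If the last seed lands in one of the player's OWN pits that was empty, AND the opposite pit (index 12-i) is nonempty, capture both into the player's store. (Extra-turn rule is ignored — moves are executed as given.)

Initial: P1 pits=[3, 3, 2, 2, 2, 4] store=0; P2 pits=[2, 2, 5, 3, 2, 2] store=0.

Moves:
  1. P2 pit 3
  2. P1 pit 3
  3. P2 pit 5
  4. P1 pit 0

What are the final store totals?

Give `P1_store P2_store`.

Answer: 0 2

Derivation:
Move 1: P2 pit3 -> P1=[3,3,2,2,2,4](0) P2=[2,2,5,0,3,3](1)
Move 2: P1 pit3 -> P1=[3,3,2,0,3,5](0) P2=[2,2,5,0,3,3](1)
Move 3: P2 pit5 -> P1=[4,4,2,0,3,5](0) P2=[2,2,5,0,3,0](2)
Move 4: P1 pit0 -> P1=[0,5,3,1,4,5](0) P2=[2,2,5,0,3,0](2)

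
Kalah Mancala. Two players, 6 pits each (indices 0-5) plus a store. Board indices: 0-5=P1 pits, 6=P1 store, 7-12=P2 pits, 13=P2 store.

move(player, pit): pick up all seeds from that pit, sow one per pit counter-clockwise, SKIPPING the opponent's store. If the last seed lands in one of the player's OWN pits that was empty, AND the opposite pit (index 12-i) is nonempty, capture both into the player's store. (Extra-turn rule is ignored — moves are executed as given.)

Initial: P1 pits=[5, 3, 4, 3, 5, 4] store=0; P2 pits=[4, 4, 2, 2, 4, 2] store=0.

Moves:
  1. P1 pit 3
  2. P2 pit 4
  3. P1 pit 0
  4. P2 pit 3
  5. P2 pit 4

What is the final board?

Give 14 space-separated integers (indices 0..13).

Move 1: P1 pit3 -> P1=[5,3,4,0,6,5](1) P2=[4,4,2,2,4,2](0)
Move 2: P2 pit4 -> P1=[6,4,4,0,6,5](1) P2=[4,4,2,2,0,3](1)
Move 3: P1 pit0 -> P1=[0,5,5,1,7,6](2) P2=[4,4,2,2,0,3](1)
Move 4: P2 pit3 -> P1=[0,5,5,1,7,6](2) P2=[4,4,2,0,1,4](1)
Move 5: P2 pit4 -> P1=[0,5,5,1,7,6](2) P2=[4,4,2,0,0,5](1)

Answer: 0 5 5 1 7 6 2 4 4 2 0 0 5 1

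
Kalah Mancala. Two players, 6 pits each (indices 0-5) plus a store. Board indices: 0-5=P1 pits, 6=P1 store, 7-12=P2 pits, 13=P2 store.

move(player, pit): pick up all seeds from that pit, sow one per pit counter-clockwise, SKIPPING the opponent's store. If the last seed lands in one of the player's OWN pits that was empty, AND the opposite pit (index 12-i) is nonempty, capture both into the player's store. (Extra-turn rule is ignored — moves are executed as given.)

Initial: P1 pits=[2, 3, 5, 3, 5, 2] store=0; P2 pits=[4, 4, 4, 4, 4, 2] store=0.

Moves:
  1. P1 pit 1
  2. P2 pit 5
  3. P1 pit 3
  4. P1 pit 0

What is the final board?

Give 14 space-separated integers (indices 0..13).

Answer: 0 1 7 0 7 3 6 5 4 0 4 4 0 1

Derivation:
Move 1: P1 pit1 -> P1=[2,0,6,4,6,2](0) P2=[4,4,4,4,4,2](0)
Move 2: P2 pit5 -> P1=[3,0,6,4,6,2](0) P2=[4,4,4,4,4,0](1)
Move 3: P1 pit3 -> P1=[3,0,6,0,7,3](1) P2=[5,4,4,4,4,0](1)
Move 4: P1 pit0 -> P1=[0,1,7,0,7,3](6) P2=[5,4,0,4,4,0](1)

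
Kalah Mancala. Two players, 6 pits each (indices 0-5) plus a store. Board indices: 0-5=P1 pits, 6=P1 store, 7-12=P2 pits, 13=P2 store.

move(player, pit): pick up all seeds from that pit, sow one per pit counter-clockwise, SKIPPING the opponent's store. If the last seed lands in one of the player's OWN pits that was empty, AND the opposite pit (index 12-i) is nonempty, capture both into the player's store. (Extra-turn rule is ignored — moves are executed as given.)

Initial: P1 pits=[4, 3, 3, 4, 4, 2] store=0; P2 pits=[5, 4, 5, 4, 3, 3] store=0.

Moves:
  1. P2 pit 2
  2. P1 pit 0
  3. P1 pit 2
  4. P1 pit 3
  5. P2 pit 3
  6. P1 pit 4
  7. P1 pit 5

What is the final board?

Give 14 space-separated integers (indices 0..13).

Answer: 1 5 0 0 0 0 4 8 7 3 2 7 5 2

Derivation:
Move 1: P2 pit2 -> P1=[5,3,3,4,4,2](0) P2=[5,4,0,5,4,4](1)
Move 2: P1 pit0 -> P1=[0,4,4,5,5,3](0) P2=[5,4,0,5,4,4](1)
Move 3: P1 pit2 -> P1=[0,4,0,6,6,4](1) P2=[5,4,0,5,4,4](1)
Move 4: P1 pit3 -> P1=[0,4,0,0,7,5](2) P2=[6,5,1,5,4,4](1)
Move 5: P2 pit3 -> P1=[1,5,0,0,7,5](2) P2=[6,5,1,0,5,5](2)
Move 6: P1 pit4 -> P1=[1,5,0,0,0,6](3) P2=[7,6,2,1,6,5](2)
Move 7: P1 pit5 -> P1=[1,5,0,0,0,0](4) P2=[8,7,3,2,7,5](2)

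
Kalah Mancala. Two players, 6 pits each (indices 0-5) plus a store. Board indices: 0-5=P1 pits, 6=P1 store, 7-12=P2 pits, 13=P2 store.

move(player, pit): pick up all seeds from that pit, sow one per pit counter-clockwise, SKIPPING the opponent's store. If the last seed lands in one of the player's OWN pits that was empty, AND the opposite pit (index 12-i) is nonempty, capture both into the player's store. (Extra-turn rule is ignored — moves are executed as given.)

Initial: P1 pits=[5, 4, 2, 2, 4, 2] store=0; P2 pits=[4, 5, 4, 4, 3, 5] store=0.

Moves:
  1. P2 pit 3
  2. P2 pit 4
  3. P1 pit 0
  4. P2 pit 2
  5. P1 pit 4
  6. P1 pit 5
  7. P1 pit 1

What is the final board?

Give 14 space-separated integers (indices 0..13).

Move 1: P2 pit3 -> P1=[6,4,2,2,4,2](0) P2=[4,5,4,0,4,6](1)
Move 2: P2 pit4 -> P1=[7,5,2,2,4,2](0) P2=[4,5,4,0,0,7](2)
Move 3: P1 pit0 -> P1=[0,6,3,3,5,3](1) P2=[5,5,4,0,0,7](2)
Move 4: P2 pit2 -> P1=[0,6,3,3,5,3](1) P2=[5,5,0,1,1,8](3)
Move 5: P1 pit4 -> P1=[0,6,3,3,0,4](2) P2=[6,6,1,1,1,8](3)
Move 6: P1 pit5 -> P1=[0,6,3,3,0,0](3) P2=[7,7,2,1,1,8](3)
Move 7: P1 pit1 -> P1=[0,0,4,4,1,1](4) P2=[8,7,2,1,1,8](3)

Answer: 0 0 4 4 1 1 4 8 7 2 1 1 8 3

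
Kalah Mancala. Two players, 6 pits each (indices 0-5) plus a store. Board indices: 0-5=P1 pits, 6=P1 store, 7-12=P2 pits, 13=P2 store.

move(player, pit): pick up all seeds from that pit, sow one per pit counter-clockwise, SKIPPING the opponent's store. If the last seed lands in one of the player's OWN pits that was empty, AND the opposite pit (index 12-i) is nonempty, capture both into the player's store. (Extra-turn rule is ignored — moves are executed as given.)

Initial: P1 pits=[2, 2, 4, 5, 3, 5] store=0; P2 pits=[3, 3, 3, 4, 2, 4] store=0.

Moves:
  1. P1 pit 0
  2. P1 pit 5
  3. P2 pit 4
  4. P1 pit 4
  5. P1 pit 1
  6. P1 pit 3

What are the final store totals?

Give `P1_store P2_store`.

Move 1: P1 pit0 -> P1=[0,3,5,5,3,5](0) P2=[3,3,3,4,2,4](0)
Move 2: P1 pit5 -> P1=[0,3,5,5,3,0](1) P2=[4,4,4,5,2,4](0)
Move 3: P2 pit4 -> P1=[0,3,5,5,3,0](1) P2=[4,4,4,5,0,5](1)
Move 4: P1 pit4 -> P1=[0,3,5,5,0,1](2) P2=[5,4,4,5,0,5](1)
Move 5: P1 pit1 -> P1=[0,0,6,6,0,1](7) P2=[5,0,4,5,0,5](1)
Move 6: P1 pit3 -> P1=[0,0,6,0,1,2](8) P2=[6,1,5,5,0,5](1)

Answer: 8 1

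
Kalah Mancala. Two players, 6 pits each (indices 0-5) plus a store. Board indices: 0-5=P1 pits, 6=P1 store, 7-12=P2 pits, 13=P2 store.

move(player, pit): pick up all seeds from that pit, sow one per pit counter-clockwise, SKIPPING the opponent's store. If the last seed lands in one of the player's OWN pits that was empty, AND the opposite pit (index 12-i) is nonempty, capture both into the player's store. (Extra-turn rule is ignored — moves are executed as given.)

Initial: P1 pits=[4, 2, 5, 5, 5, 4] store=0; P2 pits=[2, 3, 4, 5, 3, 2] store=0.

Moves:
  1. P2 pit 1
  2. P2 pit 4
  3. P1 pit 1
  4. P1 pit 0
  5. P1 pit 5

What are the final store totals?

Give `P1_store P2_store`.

Answer: 1 1

Derivation:
Move 1: P2 pit1 -> P1=[4,2,5,5,5,4](0) P2=[2,0,5,6,4,2](0)
Move 2: P2 pit4 -> P1=[5,3,5,5,5,4](0) P2=[2,0,5,6,0,3](1)
Move 3: P1 pit1 -> P1=[5,0,6,6,6,4](0) P2=[2,0,5,6,0,3](1)
Move 4: P1 pit0 -> P1=[0,1,7,7,7,5](0) P2=[2,0,5,6,0,3](1)
Move 5: P1 pit5 -> P1=[0,1,7,7,7,0](1) P2=[3,1,6,7,0,3](1)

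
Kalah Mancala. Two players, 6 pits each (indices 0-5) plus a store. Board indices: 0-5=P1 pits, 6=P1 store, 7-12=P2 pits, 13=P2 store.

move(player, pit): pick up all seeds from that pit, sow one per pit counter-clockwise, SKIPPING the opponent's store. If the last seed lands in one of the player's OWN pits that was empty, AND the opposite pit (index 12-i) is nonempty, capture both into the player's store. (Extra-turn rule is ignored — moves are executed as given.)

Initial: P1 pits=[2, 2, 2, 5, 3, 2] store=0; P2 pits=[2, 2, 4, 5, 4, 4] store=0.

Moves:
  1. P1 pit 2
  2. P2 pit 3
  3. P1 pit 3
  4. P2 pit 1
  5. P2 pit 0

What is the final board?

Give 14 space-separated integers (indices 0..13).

Move 1: P1 pit2 -> P1=[2,2,0,6,4,2](0) P2=[2,2,4,5,4,4](0)
Move 2: P2 pit3 -> P1=[3,3,0,6,4,2](0) P2=[2,2,4,0,5,5](1)
Move 3: P1 pit3 -> P1=[3,3,0,0,5,3](1) P2=[3,3,5,0,5,5](1)
Move 4: P2 pit1 -> P1=[3,3,0,0,5,3](1) P2=[3,0,6,1,6,5](1)
Move 5: P2 pit0 -> P1=[3,3,0,0,5,3](1) P2=[0,1,7,2,6,5](1)

Answer: 3 3 0 0 5 3 1 0 1 7 2 6 5 1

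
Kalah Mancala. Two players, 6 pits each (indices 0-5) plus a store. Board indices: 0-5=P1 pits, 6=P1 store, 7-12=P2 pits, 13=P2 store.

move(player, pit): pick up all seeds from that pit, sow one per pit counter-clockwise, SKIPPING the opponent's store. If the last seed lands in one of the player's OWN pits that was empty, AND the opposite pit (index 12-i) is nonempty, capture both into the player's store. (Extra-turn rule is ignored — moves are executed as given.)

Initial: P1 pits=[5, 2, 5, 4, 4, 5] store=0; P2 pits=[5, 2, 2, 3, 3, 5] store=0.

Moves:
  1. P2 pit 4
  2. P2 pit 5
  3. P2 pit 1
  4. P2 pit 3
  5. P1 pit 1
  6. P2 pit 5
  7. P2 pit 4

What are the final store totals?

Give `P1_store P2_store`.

Move 1: P2 pit4 -> P1=[6,2,5,4,4,5](0) P2=[5,2,2,3,0,6](1)
Move 2: P2 pit5 -> P1=[7,3,6,5,5,5](0) P2=[5,2,2,3,0,0](2)
Move 3: P2 pit1 -> P1=[7,3,6,5,5,5](0) P2=[5,0,3,4,0,0](2)
Move 4: P2 pit3 -> P1=[8,3,6,5,5,5](0) P2=[5,0,3,0,1,1](3)
Move 5: P1 pit1 -> P1=[8,0,7,6,6,5](0) P2=[5,0,3,0,1,1](3)
Move 6: P2 pit5 -> P1=[8,0,7,6,6,5](0) P2=[5,0,3,0,1,0](4)
Move 7: P2 pit4 -> P1=[0,0,7,6,6,5](0) P2=[5,0,3,0,0,0](13)

Answer: 0 13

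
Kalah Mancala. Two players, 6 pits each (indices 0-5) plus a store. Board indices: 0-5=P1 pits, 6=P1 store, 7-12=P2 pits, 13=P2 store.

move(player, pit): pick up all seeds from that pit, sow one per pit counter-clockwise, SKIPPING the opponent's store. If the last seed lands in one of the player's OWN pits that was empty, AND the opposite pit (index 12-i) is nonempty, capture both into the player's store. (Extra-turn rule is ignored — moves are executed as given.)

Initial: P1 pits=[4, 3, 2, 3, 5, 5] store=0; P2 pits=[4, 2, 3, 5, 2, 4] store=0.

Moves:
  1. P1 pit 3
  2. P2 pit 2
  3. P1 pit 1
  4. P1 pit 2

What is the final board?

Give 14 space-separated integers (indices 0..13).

Move 1: P1 pit3 -> P1=[4,3,2,0,6,6](1) P2=[4,2,3,5,2,4](0)
Move 2: P2 pit2 -> P1=[4,3,2,0,6,6](1) P2=[4,2,0,6,3,5](0)
Move 3: P1 pit1 -> P1=[4,0,3,1,7,6](1) P2=[4,2,0,6,3,5](0)
Move 4: P1 pit2 -> P1=[4,0,0,2,8,7](1) P2=[4,2,0,6,3,5](0)

Answer: 4 0 0 2 8 7 1 4 2 0 6 3 5 0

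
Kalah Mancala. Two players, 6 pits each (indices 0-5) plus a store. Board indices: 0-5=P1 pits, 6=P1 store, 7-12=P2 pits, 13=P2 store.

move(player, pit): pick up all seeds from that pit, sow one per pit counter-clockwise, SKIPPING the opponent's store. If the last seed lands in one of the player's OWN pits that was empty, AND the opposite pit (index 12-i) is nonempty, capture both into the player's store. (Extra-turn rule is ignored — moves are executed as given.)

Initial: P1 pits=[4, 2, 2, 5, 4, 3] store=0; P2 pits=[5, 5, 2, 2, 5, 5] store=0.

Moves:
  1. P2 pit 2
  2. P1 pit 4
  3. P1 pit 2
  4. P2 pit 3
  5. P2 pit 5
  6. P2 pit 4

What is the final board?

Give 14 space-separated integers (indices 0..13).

Answer: 6 4 2 8 2 4 8 6 0 0 0 0 1 3

Derivation:
Move 1: P2 pit2 -> P1=[4,2,2,5,4,3](0) P2=[5,5,0,3,6,5](0)
Move 2: P1 pit4 -> P1=[4,2,2,5,0,4](1) P2=[6,6,0,3,6,5](0)
Move 3: P1 pit2 -> P1=[4,2,0,6,0,4](8) P2=[6,0,0,3,6,5](0)
Move 4: P2 pit3 -> P1=[4,2,0,6,0,4](8) P2=[6,0,0,0,7,6](1)
Move 5: P2 pit5 -> P1=[5,3,1,7,1,4](8) P2=[6,0,0,0,7,0](2)
Move 6: P2 pit4 -> P1=[6,4,2,8,2,4](8) P2=[6,0,0,0,0,1](3)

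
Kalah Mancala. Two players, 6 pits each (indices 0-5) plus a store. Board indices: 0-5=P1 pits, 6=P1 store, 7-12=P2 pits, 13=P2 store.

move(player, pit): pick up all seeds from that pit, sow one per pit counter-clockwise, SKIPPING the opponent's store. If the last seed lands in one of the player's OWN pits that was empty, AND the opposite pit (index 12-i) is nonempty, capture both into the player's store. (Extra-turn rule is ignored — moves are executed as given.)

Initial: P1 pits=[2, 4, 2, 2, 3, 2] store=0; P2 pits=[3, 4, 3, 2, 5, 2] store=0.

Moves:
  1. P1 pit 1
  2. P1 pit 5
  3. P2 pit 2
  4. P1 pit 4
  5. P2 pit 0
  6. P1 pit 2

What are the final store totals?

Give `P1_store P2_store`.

Move 1: P1 pit1 -> P1=[2,0,3,3,4,3](0) P2=[3,4,3,2,5,2](0)
Move 2: P1 pit5 -> P1=[2,0,3,3,4,0](1) P2=[4,5,3,2,5,2](0)
Move 3: P2 pit2 -> P1=[2,0,3,3,4,0](1) P2=[4,5,0,3,6,3](0)
Move 4: P1 pit4 -> P1=[2,0,3,3,0,1](2) P2=[5,6,0,3,6,3](0)
Move 5: P2 pit0 -> P1=[2,0,3,3,0,1](2) P2=[0,7,1,4,7,4](0)
Move 6: P1 pit2 -> P1=[2,0,0,4,1,2](2) P2=[0,7,1,4,7,4](0)

Answer: 2 0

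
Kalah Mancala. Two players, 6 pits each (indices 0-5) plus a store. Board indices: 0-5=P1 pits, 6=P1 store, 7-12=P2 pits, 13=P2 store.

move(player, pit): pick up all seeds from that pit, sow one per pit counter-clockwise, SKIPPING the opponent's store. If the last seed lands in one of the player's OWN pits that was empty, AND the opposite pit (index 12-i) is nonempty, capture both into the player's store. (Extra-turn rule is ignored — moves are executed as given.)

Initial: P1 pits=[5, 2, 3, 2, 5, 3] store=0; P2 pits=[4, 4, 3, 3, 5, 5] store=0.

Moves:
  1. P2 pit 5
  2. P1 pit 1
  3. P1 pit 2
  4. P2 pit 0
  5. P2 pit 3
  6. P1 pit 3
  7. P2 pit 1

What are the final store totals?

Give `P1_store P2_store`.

Answer: 2 10

Derivation:
Move 1: P2 pit5 -> P1=[6,3,4,3,5,3](0) P2=[4,4,3,3,5,0](1)
Move 2: P1 pit1 -> P1=[6,0,5,4,6,3](0) P2=[4,4,3,3,5,0](1)
Move 3: P1 pit2 -> P1=[6,0,0,5,7,4](1) P2=[5,4,3,3,5,0](1)
Move 4: P2 pit0 -> P1=[0,0,0,5,7,4](1) P2=[0,5,4,4,6,0](8)
Move 5: P2 pit3 -> P1=[1,0,0,5,7,4](1) P2=[0,5,4,0,7,1](9)
Move 6: P1 pit3 -> P1=[1,0,0,0,8,5](2) P2=[1,6,4,0,7,1](9)
Move 7: P2 pit1 -> P1=[2,0,0,0,8,5](2) P2=[1,0,5,1,8,2](10)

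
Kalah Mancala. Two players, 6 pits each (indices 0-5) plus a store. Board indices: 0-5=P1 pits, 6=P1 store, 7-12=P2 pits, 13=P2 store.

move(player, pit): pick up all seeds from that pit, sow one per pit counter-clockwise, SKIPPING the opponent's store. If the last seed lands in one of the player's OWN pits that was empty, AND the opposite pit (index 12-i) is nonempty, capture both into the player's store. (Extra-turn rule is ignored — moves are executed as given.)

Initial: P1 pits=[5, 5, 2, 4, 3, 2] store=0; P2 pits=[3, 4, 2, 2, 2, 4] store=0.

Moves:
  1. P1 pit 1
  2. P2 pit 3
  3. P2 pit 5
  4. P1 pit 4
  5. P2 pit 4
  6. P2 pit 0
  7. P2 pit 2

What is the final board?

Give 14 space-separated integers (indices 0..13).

Answer: 7 0 4 6 0 4 2 0 6 0 2 1 2 4

Derivation:
Move 1: P1 pit1 -> P1=[5,0,3,5,4,3](1) P2=[3,4,2,2,2,4](0)
Move 2: P2 pit3 -> P1=[5,0,3,5,4,3](1) P2=[3,4,2,0,3,5](0)
Move 3: P2 pit5 -> P1=[6,1,4,6,4,3](1) P2=[3,4,2,0,3,0](1)
Move 4: P1 pit4 -> P1=[6,1,4,6,0,4](2) P2=[4,5,2,0,3,0](1)
Move 5: P2 pit4 -> P1=[7,1,4,6,0,4](2) P2=[4,5,2,0,0,1](2)
Move 6: P2 pit0 -> P1=[7,0,4,6,0,4](2) P2=[0,6,3,1,0,1](4)
Move 7: P2 pit2 -> P1=[7,0,4,6,0,4](2) P2=[0,6,0,2,1,2](4)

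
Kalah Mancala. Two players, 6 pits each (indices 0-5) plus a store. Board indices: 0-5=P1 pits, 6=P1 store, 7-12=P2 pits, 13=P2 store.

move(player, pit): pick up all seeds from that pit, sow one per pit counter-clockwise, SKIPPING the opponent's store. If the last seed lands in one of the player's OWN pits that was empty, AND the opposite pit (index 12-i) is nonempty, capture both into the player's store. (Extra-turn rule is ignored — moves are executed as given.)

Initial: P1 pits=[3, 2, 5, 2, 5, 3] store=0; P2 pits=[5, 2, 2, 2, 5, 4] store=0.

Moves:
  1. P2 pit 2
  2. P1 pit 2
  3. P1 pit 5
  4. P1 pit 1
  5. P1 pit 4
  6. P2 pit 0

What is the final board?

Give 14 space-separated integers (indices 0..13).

Answer: 4 1 1 4 0 1 3 0 5 3 5 7 5 1

Derivation:
Move 1: P2 pit2 -> P1=[3,2,5,2,5,3](0) P2=[5,2,0,3,6,4](0)
Move 2: P1 pit2 -> P1=[3,2,0,3,6,4](1) P2=[6,2,0,3,6,4](0)
Move 3: P1 pit5 -> P1=[3,2,0,3,6,0](2) P2=[7,3,1,3,6,4](0)
Move 4: P1 pit1 -> P1=[3,0,1,4,6,0](2) P2=[7,3,1,3,6,4](0)
Move 5: P1 pit4 -> P1=[3,0,1,4,0,1](3) P2=[8,4,2,4,6,4](0)
Move 6: P2 pit0 -> P1=[4,1,1,4,0,1](3) P2=[0,5,3,5,7,5](1)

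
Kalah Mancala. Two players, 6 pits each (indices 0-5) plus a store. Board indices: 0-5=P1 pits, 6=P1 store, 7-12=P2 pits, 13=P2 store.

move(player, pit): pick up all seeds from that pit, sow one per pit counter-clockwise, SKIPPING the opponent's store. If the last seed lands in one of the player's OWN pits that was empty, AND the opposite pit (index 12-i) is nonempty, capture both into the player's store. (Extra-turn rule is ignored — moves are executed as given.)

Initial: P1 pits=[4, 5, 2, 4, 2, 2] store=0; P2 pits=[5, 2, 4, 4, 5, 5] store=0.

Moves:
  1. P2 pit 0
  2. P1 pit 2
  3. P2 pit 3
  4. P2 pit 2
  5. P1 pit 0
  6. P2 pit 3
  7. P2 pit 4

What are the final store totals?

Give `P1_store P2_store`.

Move 1: P2 pit0 -> P1=[4,5,2,4,2,2](0) P2=[0,3,5,5,6,6](0)
Move 2: P1 pit2 -> P1=[4,5,0,5,3,2](0) P2=[0,3,5,5,6,6](0)
Move 3: P2 pit3 -> P1=[5,6,0,5,3,2](0) P2=[0,3,5,0,7,7](1)
Move 4: P2 pit2 -> P1=[6,6,0,5,3,2](0) P2=[0,3,0,1,8,8](2)
Move 5: P1 pit0 -> P1=[0,7,1,6,4,3](1) P2=[0,3,0,1,8,8](2)
Move 6: P2 pit3 -> P1=[0,7,1,6,4,3](1) P2=[0,3,0,0,9,8](2)
Move 7: P2 pit4 -> P1=[1,8,2,7,5,0](1) P2=[0,3,0,0,0,9](8)

Answer: 1 8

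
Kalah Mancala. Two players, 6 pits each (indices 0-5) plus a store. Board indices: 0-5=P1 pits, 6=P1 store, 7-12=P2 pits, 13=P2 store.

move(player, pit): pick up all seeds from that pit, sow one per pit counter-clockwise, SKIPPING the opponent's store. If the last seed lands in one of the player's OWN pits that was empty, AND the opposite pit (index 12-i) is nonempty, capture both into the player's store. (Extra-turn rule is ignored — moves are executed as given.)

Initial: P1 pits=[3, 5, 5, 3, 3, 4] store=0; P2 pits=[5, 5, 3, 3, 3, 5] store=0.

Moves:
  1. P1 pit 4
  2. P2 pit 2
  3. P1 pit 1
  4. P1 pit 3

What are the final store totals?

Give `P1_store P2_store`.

Move 1: P1 pit4 -> P1=[3,5,5,3,0,5](1) P2=[6,5,3,3,3,5](0)
Move 2: P2 pit2 -> P1=[3,5,5,3,0,5](1) P2=[6,5,0,4,4,6](0)
Move 3: P1 pit1 -> P1=[3,0,6,4,1,6](2) P2=[6,5,0,4,4,6](0)
Move 4: P1 pit3 -> P1=[3,0,6,0,2,7](3) P2=[7,5,0,4,4,6](0)

Answer: 3 0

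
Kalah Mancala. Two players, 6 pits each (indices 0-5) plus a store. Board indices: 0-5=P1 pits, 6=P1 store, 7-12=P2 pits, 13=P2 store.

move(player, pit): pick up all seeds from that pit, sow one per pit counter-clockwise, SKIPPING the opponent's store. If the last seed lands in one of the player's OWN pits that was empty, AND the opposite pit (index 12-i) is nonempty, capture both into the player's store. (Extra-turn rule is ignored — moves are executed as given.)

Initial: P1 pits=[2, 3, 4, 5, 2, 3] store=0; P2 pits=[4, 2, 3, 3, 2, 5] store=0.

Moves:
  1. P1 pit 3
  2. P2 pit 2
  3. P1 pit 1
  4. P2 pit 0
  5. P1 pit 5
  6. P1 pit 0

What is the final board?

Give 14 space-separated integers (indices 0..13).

Answer: 0 1 6 1 4 0 2 1 5 2 5 4 7 0

Derivation:
Move 1: P1 pit3 -> P1=[2,3,4,0,3,4](1) P2=[5,3,3,3,2,5](0)
Move 2: P2 pit2 -> P1=[2,3,4,0,3,4](1) P2=[5,3,0,4,3,6](0)
Move 3: P1 pit1 -> P1=[2,0,5,1,4,4](1) P2=[5,3,0,4,3,6](0)
Move 4: P2 pit0 -> P1=[2,0,5,1,4,4](1) P2=[0,4,1,5,4,7](0)
Move 5: P1 pit5 -> P1=[2,0,5,1,4,0](2) P2=[1,5,2,5,4,7](0)
Move 6: P1 pit0 -> P1=[0,1,6,1,4,0](2) P2=[1,5,2,5,4,7](0)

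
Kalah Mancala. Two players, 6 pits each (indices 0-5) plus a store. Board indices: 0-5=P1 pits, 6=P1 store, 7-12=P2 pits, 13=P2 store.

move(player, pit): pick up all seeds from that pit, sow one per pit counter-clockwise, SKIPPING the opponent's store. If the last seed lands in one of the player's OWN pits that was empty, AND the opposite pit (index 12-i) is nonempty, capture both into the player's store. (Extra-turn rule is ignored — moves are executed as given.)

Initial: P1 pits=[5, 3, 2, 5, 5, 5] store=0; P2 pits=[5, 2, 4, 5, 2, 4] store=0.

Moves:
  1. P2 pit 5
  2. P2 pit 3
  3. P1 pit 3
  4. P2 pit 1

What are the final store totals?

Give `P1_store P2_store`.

Answer: 1 2

Derivation:
Move 1: P2 pit5 -> P1=[6,4,3,5,5,5](0) P2=[5,2,4,5,2,0](1)
Move 2: P2 pit3 -> P1=[7,5,3,5,5,5](0) P2=[5,2,4,0,3,1](2)
Move 3: P1 pit3 -> P1=[7,5,3,0,6,6](1) P2=[6,3,4,0,3,1](2)
Move 4: P2 pit1 -> P1=[7,5,3,0,6,6](1) P2=[6,0,5,1,4,1](2)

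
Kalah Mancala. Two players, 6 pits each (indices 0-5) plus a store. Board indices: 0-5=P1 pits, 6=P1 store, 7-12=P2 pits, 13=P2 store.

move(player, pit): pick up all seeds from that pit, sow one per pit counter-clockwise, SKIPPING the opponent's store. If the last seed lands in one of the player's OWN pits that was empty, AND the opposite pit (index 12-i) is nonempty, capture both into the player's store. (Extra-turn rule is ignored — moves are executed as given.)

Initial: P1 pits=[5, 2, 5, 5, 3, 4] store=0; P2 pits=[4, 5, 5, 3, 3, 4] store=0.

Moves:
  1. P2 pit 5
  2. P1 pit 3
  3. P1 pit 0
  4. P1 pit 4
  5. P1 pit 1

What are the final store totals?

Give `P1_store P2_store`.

Move 1: P2 pit5 -> P1=[6,3,6,5,3,4](0) P2=[4,5,5,3,3,0](1)
Move 2: P1 pit3 -> P1=[6,3,6,0,4,5](1) P2=[5,6,5,3,3,0](1)
Move 3: P1 pit0 -> P1=[0,4,7,1,5,6](2) P2=[5,6,5,3,3,0](1)
Move 4: P1 pit4 -> P1=[0,4,7,1,0,7](3) P2=[6,7,6,3,3,0](1)
Move 5: P1 pit1 -> P1=[0,0,8,2,1,8](3) P2=[6,7,6,3,3,0](1)

Answer: 3 1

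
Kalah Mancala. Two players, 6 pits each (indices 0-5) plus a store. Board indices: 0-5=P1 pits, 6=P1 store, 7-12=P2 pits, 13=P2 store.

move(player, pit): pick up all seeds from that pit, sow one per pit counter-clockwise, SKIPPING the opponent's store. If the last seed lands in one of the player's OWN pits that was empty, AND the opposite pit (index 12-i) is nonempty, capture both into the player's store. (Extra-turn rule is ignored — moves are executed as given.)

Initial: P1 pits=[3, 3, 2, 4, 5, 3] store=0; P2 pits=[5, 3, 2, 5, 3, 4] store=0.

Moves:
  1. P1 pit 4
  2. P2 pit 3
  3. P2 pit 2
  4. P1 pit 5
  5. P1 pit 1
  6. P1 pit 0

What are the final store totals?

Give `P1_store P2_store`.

Answer: 10 1

Derivation:
Move 1: P1 pit4 -> P1=[3,3,2,4,0,4](1) P2=[6,4,3,5,3,4](0)
Move 2: P2 pit3 -> P1=[4,4,2,4,0,4](1) P2=[6,4,3,0,4,5](1)
Move 3: P2 pit2 -> P1=[4,4,2,4,0,4](1) P2=[6,4,0,1,5,6](1)
Move 4: P1 pit5 -> P1=[4,4,2,4,0,0](2) P2=[7,5,1,1,5,6](1)
Move 5: P1 pit1 -> P1=[4,0,3,5,1,0](10) P2=[0,5,1,1,5,6](1)
Move 6: P1 pit0 -> P1=[0,1,4,6,2,0](10) P2=[0,5,1,1,5,6](1)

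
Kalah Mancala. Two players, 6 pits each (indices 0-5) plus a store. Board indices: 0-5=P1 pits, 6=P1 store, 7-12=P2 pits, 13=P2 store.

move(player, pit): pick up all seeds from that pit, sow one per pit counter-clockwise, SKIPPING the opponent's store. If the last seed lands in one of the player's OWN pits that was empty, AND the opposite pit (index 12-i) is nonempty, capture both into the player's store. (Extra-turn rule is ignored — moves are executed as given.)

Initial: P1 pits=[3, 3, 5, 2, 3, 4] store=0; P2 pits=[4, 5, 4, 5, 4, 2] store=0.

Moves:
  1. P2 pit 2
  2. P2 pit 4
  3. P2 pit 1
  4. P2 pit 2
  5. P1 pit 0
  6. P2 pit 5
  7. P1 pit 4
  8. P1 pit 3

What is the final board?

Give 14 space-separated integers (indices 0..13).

Answer: 1 6 8 0 1 6 2 6 1 0 8 1 0 4

Derivation:
Move 1: P2 pit2 -> P1=[3,3,5,2,3,4](0) P2=[4,5,0,6,5,3](1)
Move 2: P2 pit4 -> P1=[4,4,6,2,3,4](0) P2=[4,5,0,6,0,4](2)
Move 3: P2 pit1 -> P1=[4,4,6,2,3,4](0) P2=[4,0,1,7,1,5](3)
Move 4: P2 pit2 -> P1=[4,4,6,2,3,4](0) P2=[4,0,0,8,1,5](3)
Move 5: P1 pit0 -> P1=[0,5,7,3,4,4](0) P2=[4,0,0,8,1,5](3)
Move 6: P2 pit5 -> P1=[1,6,8,4,4,4](0) P2=[4,0,0,8,1,0](4)
Move 7: P1 pit4 -> P1=[1,6,8,4,0,5](1) P2=[5,1,0,8,1,0](4)
Move 8: P1 pit3 -> P1=[1,6,8,0,1,6](2) P2=[6,1,0,8,1,0](4)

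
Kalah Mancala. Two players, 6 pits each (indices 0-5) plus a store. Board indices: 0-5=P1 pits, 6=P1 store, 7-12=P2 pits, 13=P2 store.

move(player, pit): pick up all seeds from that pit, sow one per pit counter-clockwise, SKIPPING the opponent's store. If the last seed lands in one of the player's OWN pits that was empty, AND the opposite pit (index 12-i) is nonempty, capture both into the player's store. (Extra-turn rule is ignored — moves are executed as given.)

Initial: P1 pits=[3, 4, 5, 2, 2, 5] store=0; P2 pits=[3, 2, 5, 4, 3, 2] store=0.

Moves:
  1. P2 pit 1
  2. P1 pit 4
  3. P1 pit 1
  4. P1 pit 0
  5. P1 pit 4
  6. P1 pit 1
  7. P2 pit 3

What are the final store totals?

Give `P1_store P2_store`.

Move 1: P2 pit1 -> P1=[3,4,5,2,2,5](0) P2=[3,0,6,5,3,2](0)
Move 2: P1 pit4 -> P1=[3,4,5,2,0,6](1) P2=[3,0,6,5,3,2](0)
Move 3: P1 pit1 -> P1=[3,0,6,3,1,7](1) P2=[3,0,6,5,3,2](0)
Move 4: P1 pit0 -> P1=[0,1,7,4,1,7](1) P2=[3,0,6,5,3,2](0)
Move 5: P1 pit4 -> P1=[0,1,7,4,0,8](1) P2=[3,0,6,5,3,2](0)
Move 6: P1 pit1 -> P1=[0,0,8,4,0,8](1) P2=[3,0,6,5,3,2](0)
Move 7: P2 pit3 -> P1=[1,1,8,4,0,8](1) P2=[3,0,6,0,4,3](1)

Answer: 1 1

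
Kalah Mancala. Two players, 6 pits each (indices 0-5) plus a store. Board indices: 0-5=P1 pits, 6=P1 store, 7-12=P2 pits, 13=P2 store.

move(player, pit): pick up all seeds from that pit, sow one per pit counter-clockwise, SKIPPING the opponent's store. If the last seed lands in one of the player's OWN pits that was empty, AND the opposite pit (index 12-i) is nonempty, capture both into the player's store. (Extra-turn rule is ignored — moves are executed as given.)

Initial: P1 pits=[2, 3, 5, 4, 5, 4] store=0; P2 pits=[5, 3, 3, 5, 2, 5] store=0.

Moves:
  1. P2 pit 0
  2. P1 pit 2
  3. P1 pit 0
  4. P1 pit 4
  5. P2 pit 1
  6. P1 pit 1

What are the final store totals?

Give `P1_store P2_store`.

Move 1: P2 pit0 -> P1=[2,3,5,4,5,4](0) P2=[0,4,4,6,3,6](0)
Move 2: P1 pit2 -> P1=[2,3,0,5,6,5](1) P2=[1,4,4,6,3,6](0)
Move 3: P1 pit0 -> P1=[0,4,0,5,6,5](8) P2=[1,4,4,0,3,6](0)
Move 4: P1 pit4 -> P1=[0,4,0,5,0,6](9) P2=[2,5,5,1,3,6](0)
Move 5: P2 pit1 -> P1=[0,4,0,5,0,6](9) P2=[2,0,6,2,4,7](1)
Move 6: P1 pit1 -> P1=[0,0,1,6,1,7](9) P2=[2,0,6,2,4,7](1)

Answer: 9 1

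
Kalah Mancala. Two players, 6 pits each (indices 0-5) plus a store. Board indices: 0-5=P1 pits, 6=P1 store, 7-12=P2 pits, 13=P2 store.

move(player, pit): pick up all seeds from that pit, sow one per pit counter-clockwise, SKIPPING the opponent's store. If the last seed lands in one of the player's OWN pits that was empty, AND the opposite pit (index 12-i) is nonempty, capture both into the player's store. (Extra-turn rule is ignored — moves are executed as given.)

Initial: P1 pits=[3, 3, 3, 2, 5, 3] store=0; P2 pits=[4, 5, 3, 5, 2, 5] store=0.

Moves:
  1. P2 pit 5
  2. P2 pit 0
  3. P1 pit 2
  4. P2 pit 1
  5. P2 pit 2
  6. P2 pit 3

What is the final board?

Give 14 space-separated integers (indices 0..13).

Move 1: P2 pit5 -> P1=[4,4,4,3,5,3](0) P2=[4,5,3,5,2,0](1)
Move 2: P2 pit0 -> P1=[4,4,4,3,5,3](0) P2=[0,6,4,6,3,0](1)
Move 3: P1 pit2 -> P1=[4,4,0,4,6,4](1) P2=[0,6,4,6,3,0](1)
Move 4: P2 pit1 -> P1=[5,4,0,4,6,4](1) P2=[0,0,5,7,4,1](2)
Move 5: P2 pit2 -> P1=[6,4,0,4,6,4](1) P2=[0,0,0,8,5,2](3)
Move 6: P2 pit3 -> P1=[7,5,1,5,7,4](1) P2=[0,0,0,0,6,3](4)

Answer: 7 5 1 5 7 4 1 0 0 0 0 6 3 4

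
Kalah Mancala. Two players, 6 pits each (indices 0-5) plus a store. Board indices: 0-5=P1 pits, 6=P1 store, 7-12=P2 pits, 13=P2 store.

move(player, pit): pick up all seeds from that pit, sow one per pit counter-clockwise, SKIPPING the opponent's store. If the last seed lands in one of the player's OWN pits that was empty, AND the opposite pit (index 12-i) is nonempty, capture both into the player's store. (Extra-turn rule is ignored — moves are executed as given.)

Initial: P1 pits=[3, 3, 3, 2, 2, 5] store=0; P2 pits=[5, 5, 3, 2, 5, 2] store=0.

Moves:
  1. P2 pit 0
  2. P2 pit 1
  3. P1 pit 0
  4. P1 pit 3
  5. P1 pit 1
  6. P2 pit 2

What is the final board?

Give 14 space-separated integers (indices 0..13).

Answer: 1 0 5 1 5 7 1 0 0 0 5 8 5 2

Derivation:
Move 1: P2 pit0 -> P1=[3,3,3,2,2,5](0) P2=[0,6,4,3,6,3](0)
Move 2: P2 pit1 -> P1=[4,3,3,2,2,5](0) P2=[0,0,5,4,7,4](1)
Move 3: P1 pit0 -> P1=[0,4,4,3,3,5](0) P2=[0,0,5,4,7,4](1)
Move 4: P1 pit3 -> P1=[0,4,4,0,4,6](1) P2=[0,0,5,4,7,4](1)
Move 5: P1 pit1 -> P1=[0,0,5,1,5,7](1) P2=[0,0,5,4,7,4](1)
Move 6: P2 pit2 -> P1=[1,0,5,1,5,7](1) P2=[0,0,0,5,8,5](2)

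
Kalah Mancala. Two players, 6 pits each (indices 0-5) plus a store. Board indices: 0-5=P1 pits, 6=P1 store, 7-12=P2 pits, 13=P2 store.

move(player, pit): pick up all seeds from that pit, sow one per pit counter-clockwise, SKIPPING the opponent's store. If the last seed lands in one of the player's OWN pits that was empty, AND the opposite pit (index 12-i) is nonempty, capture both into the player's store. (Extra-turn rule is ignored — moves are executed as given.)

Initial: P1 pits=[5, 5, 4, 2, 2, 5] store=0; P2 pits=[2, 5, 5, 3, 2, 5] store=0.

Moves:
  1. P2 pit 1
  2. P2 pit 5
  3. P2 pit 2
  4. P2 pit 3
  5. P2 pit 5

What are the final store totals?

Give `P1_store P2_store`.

Answer: 0 5

Derivation:
Move 1: P2 pit1 -> P1=[5,5,4,2,2,5](0) P2=[2,0,6,4,3,6](1)
Move 2: P2 pit5 -> P1=[6,6,5,3,3,5](0) P2=[2,0,6,4,3,0](2)
Move 3: P2 pit2 -> P1=[7,7,5,3,3,5](0) P2=[2,0,0,5,4,1](3)
Move 4: P2 pit3 -> P1=[8,8,5,3,3,5](0) P2=[2,0,0,0,5,2](4)
Move 5: P2 pit5 -> P1=[9,8,5,3,3,5](0) P2=[2,0,0,0,5,0](5)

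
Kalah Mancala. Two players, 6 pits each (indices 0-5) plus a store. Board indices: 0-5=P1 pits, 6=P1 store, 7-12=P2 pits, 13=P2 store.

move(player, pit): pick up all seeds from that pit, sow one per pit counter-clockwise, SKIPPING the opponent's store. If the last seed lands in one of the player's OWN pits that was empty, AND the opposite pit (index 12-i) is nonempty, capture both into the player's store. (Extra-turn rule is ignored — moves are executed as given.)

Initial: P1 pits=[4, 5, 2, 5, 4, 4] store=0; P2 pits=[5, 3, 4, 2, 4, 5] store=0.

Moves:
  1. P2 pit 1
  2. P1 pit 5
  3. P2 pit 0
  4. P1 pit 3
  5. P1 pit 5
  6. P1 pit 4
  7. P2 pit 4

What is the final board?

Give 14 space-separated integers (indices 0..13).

Answer: 5 6 3 1 0 1 4 2 4 8 4 0 7 2

Derivation:
Move 1: P2 pit1 -> P1=[4,5,2,5,4,4](0) P2=[5,0,5,3,5,5](0)
Move 2: P1 pit5 -> P1=[4,5,2,5,4,0](1) P2=[6,1,6,3,5,5](0)
Move 3: P2 pit0 -> P1=[4,5,2,5,4,0](1) P2=[0,2,7,4,6,6](1)
Move 4: P1 pit3 -> P1=[4,5,2,0,5,1](2) P2=[1,3,7,4,6,6](1)
Move 5: P1 pit5 -> P1=[4,5,2,0,5,0](3) P2=[1,3,7,4,6,6](1)
Move 6: P1 pit4 -> P1=[4,5,2,0,0,1](4) P2=[2,4,8,4,6,6](1)
Move 7: P2 pit4 -> P1=[5,6,3,1,0,1](4) P2=[2,4,8,4,0,7](2)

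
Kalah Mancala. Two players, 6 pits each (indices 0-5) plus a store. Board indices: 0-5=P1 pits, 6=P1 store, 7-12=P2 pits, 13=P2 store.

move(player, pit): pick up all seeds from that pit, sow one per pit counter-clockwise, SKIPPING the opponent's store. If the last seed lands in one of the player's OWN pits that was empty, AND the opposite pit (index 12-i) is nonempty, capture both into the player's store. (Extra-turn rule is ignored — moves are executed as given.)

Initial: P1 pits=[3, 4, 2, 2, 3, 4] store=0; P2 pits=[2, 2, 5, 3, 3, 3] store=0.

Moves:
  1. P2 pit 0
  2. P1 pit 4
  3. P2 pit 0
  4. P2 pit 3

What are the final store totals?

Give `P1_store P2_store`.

Move 1: P2 pit0 -> P1=[3,4,2,2,3,4](0) P2=[0,3,6,3,3,3](0)
Move 2: P1 pit4 -> P1=[3,4,2,2,0,5](1) P2=[1,3,6,3,3,3](0)
Move 3: P2 pit0 -> P1=[3,4,2,2,0,5](1) P2=[0,4,6,3,3,3](0)
Move 4: P2 pit3 -> P1=[3,4,2,2,0,5](1) P2=[0,4,6,0,4,4](1)

Answer: 1 1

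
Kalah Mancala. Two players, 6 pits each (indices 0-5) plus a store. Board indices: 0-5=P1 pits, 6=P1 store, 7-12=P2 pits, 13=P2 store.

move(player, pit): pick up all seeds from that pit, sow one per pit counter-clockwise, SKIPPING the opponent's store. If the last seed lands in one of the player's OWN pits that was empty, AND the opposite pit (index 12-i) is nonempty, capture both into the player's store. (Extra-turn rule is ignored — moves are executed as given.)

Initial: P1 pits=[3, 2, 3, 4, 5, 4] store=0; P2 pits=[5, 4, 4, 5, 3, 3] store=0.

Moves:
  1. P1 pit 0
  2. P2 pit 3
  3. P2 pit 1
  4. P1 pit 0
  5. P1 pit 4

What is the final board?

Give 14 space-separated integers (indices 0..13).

Answer: 0 5 4 5 0 5 1 6 1 6 1 5 5 1

Derivation:
Move 1: P1 pit0 -> P1=[0,3,4,5,5,4](0) P2=[5,4,4,5,3,3](0)
Move 2: P2 pit3 -> P1=[1,4,4,5,5,4](0) P2=[5,4,4,0,4,4](1)
Move 3: P2 pit1 -> P1=[1,4,4,5,5,4](0) P2=[5,0,5,1,5,5](1)
Move 4: P1 pit0 -> P1=[0,5,4,5,5,4](0) P2=[5,0,5,1,5,5](1)
Move 5: P1 pit4 -> P1=[0,5,4,5,0,5](1) P2=[6,1,6,1,5,5](1)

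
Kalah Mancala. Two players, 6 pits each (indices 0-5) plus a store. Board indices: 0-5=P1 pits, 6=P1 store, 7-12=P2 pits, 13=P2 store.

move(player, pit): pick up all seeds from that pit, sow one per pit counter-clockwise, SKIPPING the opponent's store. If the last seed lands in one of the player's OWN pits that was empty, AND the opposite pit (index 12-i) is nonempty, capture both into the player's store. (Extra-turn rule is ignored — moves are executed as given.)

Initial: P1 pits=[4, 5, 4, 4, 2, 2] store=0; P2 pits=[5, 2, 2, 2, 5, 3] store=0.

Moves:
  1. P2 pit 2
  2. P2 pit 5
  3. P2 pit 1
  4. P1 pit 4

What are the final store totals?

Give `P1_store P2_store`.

Move 1: P2 pit2 -> P1=[4,5,4,4,2,2](0) P2=[5,2,0,3,6,3](0)
Move 2: P2 pit5 -> P1=[5,6,4,4,2,2](0) P2=[5,2,0,3,6,0](1)
Move 3: P2 pit1 -> P1=[5,6,4,4,2,2](0) P2=[5,0,1,4,6,0](1)
Move 4: P1 pit4 -> P1=[5,6,4,4,0,3](1) P2=[5,0,1,4,6,0](1)

Answer: 1 1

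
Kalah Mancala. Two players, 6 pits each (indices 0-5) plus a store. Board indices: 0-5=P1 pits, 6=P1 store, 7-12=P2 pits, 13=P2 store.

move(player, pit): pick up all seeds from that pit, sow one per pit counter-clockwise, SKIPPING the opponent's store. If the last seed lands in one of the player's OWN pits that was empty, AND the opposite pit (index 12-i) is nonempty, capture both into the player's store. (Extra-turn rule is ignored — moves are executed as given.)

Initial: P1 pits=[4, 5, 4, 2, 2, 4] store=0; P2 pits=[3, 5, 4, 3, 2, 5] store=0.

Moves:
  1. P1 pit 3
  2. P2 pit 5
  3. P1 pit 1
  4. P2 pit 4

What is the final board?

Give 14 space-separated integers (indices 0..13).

Answer: 5 0 6 2 4 6 1 4 5 4 3 0 1 2

Derivation:
Move 1: P1 pit3 -> P1=[4,5,4,0,3,5](0) P2=[3,5,4,3,2,5](0)
Move 2: P2 pit5 -> P1=[5,6,5,1,3,5](0) P2=[3,5,4,3,2,0](1)
Move 3: P1 pit1 -> P1=[5,0,6,2,4,6](1) P2=[4,5,4,3,2,0](1)
Move 4: P2 pit4 -> P1=[5,0,6,2,4,6](1) P2=[4,5,4,3,0,1](2)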